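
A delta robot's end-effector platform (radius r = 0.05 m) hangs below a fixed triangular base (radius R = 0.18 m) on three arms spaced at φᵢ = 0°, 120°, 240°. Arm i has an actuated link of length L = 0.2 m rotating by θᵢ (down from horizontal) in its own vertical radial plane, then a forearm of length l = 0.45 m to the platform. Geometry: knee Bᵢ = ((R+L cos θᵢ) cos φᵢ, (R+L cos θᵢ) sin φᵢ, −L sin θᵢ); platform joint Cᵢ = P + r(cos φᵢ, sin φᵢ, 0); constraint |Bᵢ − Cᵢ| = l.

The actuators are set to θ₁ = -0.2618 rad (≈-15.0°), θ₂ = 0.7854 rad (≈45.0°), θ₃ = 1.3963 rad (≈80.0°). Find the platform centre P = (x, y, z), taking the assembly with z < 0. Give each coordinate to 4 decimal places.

(0.2349, 0.1245, -0.3715)

S1 = (0.3232·cos0.0°, 0.3232·sin0.0°, 0.0518) = (0.3232, 0.0000, 0.0518)
S2 = (0.2714·cos120.0°, 0.2714·sin120.0°, -0.1414) = (-0.1357, 0.2351, -0.1414)
arm 3 at φ=240.0°: e+L cos θ3 = 0.1647;  S3 = (-0.0824, -0.1427, -0.1970)
|S₂|²−|S₁|² = -0.0135;  |S₃|²−|S₁|² = -0.0412
[-0.9178 0.4701 -0.3864]·P = -0.0135;  [-0.8111 -0.2853 -0.4975]·P = -0.0412
Cramer: x(z) = 0.0361-0.5350z;  y(z) = 0.0418-0.2226z
quadratic in z: (1.3358)z²+(0.1851)z+(-0.1156)=0, √Δ=0.8076 → z ∈ {-0.3715, 0.2330}; z = -0.3715 (taking z<0)
x = 0.2349, y = 0.1245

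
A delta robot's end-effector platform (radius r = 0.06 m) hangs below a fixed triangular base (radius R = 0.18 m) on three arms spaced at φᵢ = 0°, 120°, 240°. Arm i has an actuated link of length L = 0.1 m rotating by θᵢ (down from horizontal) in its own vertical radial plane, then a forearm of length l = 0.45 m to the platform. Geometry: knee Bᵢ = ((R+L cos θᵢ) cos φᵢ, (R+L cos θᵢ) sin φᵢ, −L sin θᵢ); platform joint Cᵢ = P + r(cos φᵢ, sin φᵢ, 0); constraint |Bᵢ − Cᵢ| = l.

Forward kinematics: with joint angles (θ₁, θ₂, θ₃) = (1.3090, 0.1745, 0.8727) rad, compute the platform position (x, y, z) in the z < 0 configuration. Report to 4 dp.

O1 = (0.1459·cos0.0°, 0.1459·sin0.0°, -0.0966) = (0.1459, 0.0000, -0.0966)
O2 = (0.2185·cos120.0°, 0.2185·sin120.0°, -0.0174) = (-0.1092, 0.1892, -0.0174)
φ3=240.0°: virtual centre (-0.0921, -0.1596, -0.0766), radius l
|O₂|²−|O₁|² = 0.0174;  |O₃|²−|O₁|² = 0.0092
linear system: -0.5102x+0.3784y = 0.0174−0.1585z; -0.4760x+-0.3192y = 0.0092−0.0400z
Cramer: x(z) = -0.0264+0.1916z;  y(z) = 0.0105-0.1605z
sphere 1 gives Az²+Bz+C=0 with A=1.0624, B=0.1238, C=-0.1634;  B²−4AC=0.7097;  roots -0.4547, 0.3382;  negative root z = -0.4547
x = -0.1135, y = 0.0834

(-0.1135, 0.0834, -0.4547)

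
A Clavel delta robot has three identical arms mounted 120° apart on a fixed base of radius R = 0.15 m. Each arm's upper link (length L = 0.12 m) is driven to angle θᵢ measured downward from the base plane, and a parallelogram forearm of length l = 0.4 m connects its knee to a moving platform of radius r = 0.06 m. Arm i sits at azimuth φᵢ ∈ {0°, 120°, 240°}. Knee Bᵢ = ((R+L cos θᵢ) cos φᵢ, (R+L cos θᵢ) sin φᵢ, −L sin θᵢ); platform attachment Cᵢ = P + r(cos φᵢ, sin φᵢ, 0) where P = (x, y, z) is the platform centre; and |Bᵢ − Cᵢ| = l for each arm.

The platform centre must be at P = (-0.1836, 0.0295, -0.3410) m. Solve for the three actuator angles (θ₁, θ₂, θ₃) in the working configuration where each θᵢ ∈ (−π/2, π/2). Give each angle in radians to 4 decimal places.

rotate P by −φ1: (-0.1836, 0.0295, -0.3410)
  A=0.2736, B=-0.3410, C=(l²−L²−A²−y'²−z²)/(2L)=-0.1934
  θ1 = atan2(B,A) + arccos(C/0.4372) = 1.1343
φ2=120.0° → target in arm frame (0.1173, 0.1443)
  A=-0.0273, B=-0.3410, C=(l²−L²−A²−y'²−z²)/(2L)=0.0323
  θ2 = atan2(B,A) + arccos(C/0.3421) = -0.1747
arm 3 (φ=240.0°): x'=0.0663, y'=-0.1738
  A cos θ + B sin θ = C:  0.0237·cos θ + -0.3410·sin θ = -0.0060
  θ3 = atan2(B,A) + arccos(C/0.3418) = 0.0870

θ₁ = 1.1343, θ₂ = -0.1747, θ₃ = 0.0870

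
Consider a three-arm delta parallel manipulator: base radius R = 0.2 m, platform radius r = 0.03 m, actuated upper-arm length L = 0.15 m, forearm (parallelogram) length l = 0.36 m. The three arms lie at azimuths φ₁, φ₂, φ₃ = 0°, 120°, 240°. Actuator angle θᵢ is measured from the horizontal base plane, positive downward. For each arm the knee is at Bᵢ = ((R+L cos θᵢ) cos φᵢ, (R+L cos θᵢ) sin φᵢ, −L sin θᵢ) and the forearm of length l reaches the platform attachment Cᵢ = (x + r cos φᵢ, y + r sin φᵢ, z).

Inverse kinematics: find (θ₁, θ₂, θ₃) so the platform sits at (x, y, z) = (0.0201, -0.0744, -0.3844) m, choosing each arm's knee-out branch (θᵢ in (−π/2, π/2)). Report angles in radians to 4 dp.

arm 1 (φ=0.0°): x'=0.0201, y'=-0.0744
  A cos θ + B sin θ = C:  0.1499·cos θ + -0.3844·sin θ = -0.2289
  θ1 = atan2(B,A) + arccos(C/0.4126) = 0.9599
rotate P by −φ2: (-0.0745, 0.0198, -0.3844)
  e−x'=0.2445;  (l²−L²−(e−x')²−y'²−z²)/2L = -0.3361
  θ2 = atan2(B,A) + arccos(C/0.4556) = 1.3962
rotate P by −φ3: (0.0544, 0.0546, -0.3844)
  A=0.1156, B=-0.3844, C=(l²−L²−A²−y'²−z²)/(2L)=-0.1900
  θ3 = atan2(B,A) + arccos(C/0.4014) = 0.7854

θ₁ = 0.9599, θ₂ = 1.3962, θ₃ = 0.7854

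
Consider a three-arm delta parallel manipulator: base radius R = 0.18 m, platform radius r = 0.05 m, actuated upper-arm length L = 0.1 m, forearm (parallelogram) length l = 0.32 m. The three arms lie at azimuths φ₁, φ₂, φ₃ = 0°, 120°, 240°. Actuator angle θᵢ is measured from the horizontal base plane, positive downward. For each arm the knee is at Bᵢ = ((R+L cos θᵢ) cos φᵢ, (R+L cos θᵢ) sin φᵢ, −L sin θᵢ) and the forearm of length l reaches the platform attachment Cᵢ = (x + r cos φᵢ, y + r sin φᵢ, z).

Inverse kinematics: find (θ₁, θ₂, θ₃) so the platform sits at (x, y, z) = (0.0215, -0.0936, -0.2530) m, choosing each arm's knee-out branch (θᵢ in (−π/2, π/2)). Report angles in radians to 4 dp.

arm 1 (φ=0.0°): x'=0.0215, y'=-0.0936
  e−x'=0.1085;  (l²−L²−(e−x')²−y'²−z²)/2L = 0.0393
  γ=atan2(-0.2530,0.1085)=-1.1657;  ψ=arccos(0.1427)=1.4276;  θ1=γ+ψ≈0.2619
rotate P by −φ2: (-0.0918, 0.0282, -0.2530)
  e−x'=0.2218;  (l²−L²−(e−x')²−y'²−z²)/2L = -0.1080
  θ2 = atan2(B,A) + arccos(C/0.3365) = 1.0466
arm 3 (φ=240.0°): x'=0.0703, y'=0.0654
  A cos θ + B sin θ = C:  0.0597·cos θ + -0.2530·sin θ = 0.1027
  √(A²+B²)=0.2599;  θ3 = -1.3391+1.1645 ≈ -0.1746

θ₁ = 0.2619, θ₂ = 1.0466, θ₃ = -0.1746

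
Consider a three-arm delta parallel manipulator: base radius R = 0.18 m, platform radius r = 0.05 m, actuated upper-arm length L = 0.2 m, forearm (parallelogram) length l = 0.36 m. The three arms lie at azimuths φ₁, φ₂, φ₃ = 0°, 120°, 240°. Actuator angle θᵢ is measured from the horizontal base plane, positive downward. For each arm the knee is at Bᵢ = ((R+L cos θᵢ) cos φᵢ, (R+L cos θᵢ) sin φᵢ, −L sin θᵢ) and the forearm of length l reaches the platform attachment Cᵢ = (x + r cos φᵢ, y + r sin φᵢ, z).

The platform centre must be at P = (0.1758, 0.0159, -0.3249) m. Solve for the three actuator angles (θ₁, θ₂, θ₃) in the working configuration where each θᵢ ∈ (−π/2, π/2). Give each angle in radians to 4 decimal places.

θ₁ = -0.0001, θ₂ = 1.1346, θ₃ = 1.2219

arm 1 (φ=0.0°): x'=0.1758, y'=0.0159
  A cos θ + B sin θ = C:  -0.0458·cos θ + -0.3249·sin θ = -0.0458
  √(A²+B²)=0.3281;  θ1 = -1.7108+1.7108 ≈ -0.0001
rotate P by −φ2: (-0.0741, -0.1602, -0.3249)
  e−x'=0.2041;  (l²−L²−(e−x')²−y'²−z²)/2L = -0.2082
  √(A²+B²)=0.3837;  θ2 = -1.0098+2.1444 ≈ 1.1346
rotate P by −φ3: (-0.1017, 0.1443, -0.3249)
  A cos θ + B sin θ = C:  0.2317·cos θ + -0.3249·sin θ = -0.2261
  θ3 = atan2(B,A) + arccos(C/0.3990) = 1.2219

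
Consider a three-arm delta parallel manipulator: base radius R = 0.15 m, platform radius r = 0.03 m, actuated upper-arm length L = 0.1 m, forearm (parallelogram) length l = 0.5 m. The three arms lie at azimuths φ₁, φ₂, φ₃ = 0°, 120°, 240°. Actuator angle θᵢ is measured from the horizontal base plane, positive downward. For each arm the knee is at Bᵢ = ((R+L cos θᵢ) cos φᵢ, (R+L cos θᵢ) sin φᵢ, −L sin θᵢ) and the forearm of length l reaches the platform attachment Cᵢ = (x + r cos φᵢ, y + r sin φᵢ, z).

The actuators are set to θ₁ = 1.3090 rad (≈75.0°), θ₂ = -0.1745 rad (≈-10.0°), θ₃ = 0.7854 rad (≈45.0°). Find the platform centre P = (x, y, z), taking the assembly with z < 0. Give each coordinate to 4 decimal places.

(-0.1565, 0.1215, -0.4758)

O1 = (0.1459·cos0.0°, 0.1459·sin0.0°, -0.0966) = (0.1459, 0.0000, -0.0966)
O2 = (0.2185·cos120.0°, 0.2185·sin120.0°, 0.0174) = (-0.1092, 0.1892, 0.0174)
φ3=240.0°: virtual centre (-0.0954, -0.1652, -0.0707), radius l
|O₂|²−|O₁|² = 0.0174;  |O₃|²−|O₁|² = 0.0108
[-0.5102 0.3784 0.2279]·P = 0.0174;  [-0.4825 -0.3303 0.0518]·P = 0.0108
Cramer: x(z) = -0.0280+0.2702z;  y(z) = 0.0083-0.2379z
into |P−O₁|² = l²: 1.1296z² + 0.0953z + -0.2104 = 0;  Δ = 0.9596;  z = -0.4758 or 0.3914 → z<0 root = -0.4758
x = -0.1565, y = 0.1215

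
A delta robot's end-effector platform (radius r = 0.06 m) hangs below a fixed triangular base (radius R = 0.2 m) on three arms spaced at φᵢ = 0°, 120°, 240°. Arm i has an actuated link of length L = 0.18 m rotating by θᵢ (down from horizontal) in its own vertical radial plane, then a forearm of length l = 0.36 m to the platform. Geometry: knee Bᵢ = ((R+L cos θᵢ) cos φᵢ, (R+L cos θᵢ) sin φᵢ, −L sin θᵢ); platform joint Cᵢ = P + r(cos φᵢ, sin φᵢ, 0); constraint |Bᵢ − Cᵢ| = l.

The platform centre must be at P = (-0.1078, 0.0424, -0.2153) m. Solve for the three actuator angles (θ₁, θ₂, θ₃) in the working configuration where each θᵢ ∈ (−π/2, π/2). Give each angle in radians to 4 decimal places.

φ1=0.0° → target in arm frame (-0.1078, 0.0424)
  e−x'=0.2478;  (l²−L²−(e−x')²−y'²−z²)/2L = -0.0343
  θ1 = atan2(B,A) + arccos(C/0.3283) = 0.9602
arm 2 (φ=120.0°): x'=0.0906, y'=0.0722
  e−x'=0.0494;  (l²−L²−(e−x')²−y'²−z²)/2L = 0.1200
  √(A²+B²)=0.2209;  θ2 = -1.3453+0.9965 ≈ -0.3489
φ3=240.0° → target in arm frame (0.0172, -0.1146)
  A=0.1228, B=-0.2153, C=(l²−L²−A²−y'²−z²)/(2L)=0.0629
  √(A²+B²)=0.2479;  θ3 = -1.0524+1.3143 ≈ 0.2619

θ₁ = 0.9602, θ₂ = -0.3489, θ₃ = 0.2619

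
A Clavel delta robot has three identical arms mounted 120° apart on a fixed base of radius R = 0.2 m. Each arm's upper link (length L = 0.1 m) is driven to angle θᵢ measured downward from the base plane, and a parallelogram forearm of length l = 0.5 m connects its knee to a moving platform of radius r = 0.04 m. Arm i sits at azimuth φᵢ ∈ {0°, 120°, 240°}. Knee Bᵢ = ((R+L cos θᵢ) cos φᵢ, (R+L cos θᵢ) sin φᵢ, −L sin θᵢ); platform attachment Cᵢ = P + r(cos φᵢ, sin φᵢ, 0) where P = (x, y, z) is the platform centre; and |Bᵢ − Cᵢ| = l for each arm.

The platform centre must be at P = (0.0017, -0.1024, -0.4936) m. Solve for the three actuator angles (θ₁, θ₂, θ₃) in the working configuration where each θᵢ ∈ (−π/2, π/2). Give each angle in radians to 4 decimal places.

θ₁ = 0.6980, θ₂ = 1.1345, θ₃ = 0.2620

φ1=0.0° → target in arm frame (0.0017, -0.1024)
  A cos θ + B sin θ = C:  0.1583·cos θ + -0.4936·sin θ = -0.1959
  γ=atan2(-0.4936,0.1583)=-1.2605;  ψ=arccos(-0.3780)=1.9584;  θ1=γ+ψ≈0.6980
φ2=120.0° → target in arm frame (-0.0895, 0.0497)
  e−x'=0.2495;  (l²−L²−(e−x')²−y'²−z²)/2L = -0.3419
  θ2 = atan2(B,A) + arccos(C/0.5531) = 1.1345
rotate P by −φ3: (0.0878, 0.0527, -0.4936)
  A=0.0722, B=-0.4936, C=(l²−L²−A²−y'²−z²)/(2L)=-0.0581
  √(A²+B²)=0.4988;  θ3 = -1.4256+1.6876 ≈ 0.2620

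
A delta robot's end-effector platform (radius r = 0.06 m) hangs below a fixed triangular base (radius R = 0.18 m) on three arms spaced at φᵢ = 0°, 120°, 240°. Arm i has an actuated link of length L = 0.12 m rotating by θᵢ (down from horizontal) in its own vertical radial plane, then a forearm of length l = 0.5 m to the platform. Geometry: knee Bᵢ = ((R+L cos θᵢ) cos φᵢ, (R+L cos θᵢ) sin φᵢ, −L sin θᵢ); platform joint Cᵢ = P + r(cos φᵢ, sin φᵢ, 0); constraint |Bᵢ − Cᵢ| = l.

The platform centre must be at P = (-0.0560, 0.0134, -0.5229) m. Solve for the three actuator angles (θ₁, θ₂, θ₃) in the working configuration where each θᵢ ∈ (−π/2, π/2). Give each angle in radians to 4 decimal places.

θ₁ = 0.8726, θ₂ = 0.5236, θ₃ = 0.6108

arm 1 (φ=0.0°): x'=-0.0560, y'=0.0134
  A=0.1760, B=-0.5229, C=(l²−L²−A²−y'²−z²)/(2L)=-0.2874
  √(A²+B²)=0.5517;  θ1 = -1.2461+2.1188 ≈ 0.8726
rotate P by −φ2: (0.0396, 0.0418, -0.5229)
  A cos θ + B sin θ = C:  0.0804·cos θ + -0.5229·sin θ = -0.1918
  γ=atan2(-0.5229,0.0804)=-1.4182;  ψ=arccos(-0.3626)=1.9418;  θ2=γ+ψ≈0.5236
φ3=240.0° → target in arm frame (0.0164, -0.0552)
  e−x'=0.1036;  (l²−L²−(e−x')²−y'²−z²)/2L = -0.2150
  γ=atan2(-0.5229,0.1036)=-1.3752;  ψ=arccos(-0.4034)=1.9860;  θ3=γ+ψ≈0.6108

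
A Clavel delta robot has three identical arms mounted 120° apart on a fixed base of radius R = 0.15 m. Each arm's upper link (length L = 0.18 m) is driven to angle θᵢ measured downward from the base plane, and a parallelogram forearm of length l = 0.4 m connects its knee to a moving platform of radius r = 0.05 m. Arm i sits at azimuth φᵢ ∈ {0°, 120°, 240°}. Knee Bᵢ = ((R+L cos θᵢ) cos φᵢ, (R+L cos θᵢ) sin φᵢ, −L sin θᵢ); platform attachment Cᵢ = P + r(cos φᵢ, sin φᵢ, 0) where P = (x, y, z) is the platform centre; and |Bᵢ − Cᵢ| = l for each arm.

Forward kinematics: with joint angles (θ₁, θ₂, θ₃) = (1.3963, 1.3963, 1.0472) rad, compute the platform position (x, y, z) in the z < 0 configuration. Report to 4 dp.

centre 1 = (0.1313·cos0.0°, 0.1313·sin0.0°, -0.1773) = (0.1313, 0.0000, -0.1773)
arm 2 at φ=120.0°: ρ2 = 0.1313;  centre 2 = (-0.0656, 0.1137, -0.1773)
centre 3 = (0.1900·cos240.0°, 0.1900·sin240.0°, -0.1559) = (-0.0950, -0.1645, -0.1559)
|centre ₂|²−|centre ₁|² = 0.0000;  |centre ₃|²−|centre ₁|² = 0.0117
[-0.3938 0.2273 0.0000]·P = 0.0000;  [-0.4525 -0.3291 0.0428]·P = 0.0117
Cramer: x(z) = -0.0115+0.0418z;  y(z) = -0.0199+0.0724z
quadratic in z: (1.0070)z²+(0.3397)z+(-0.1078)=0, √Δ=0.7414 → z ∈ {-0.5368, 0.1994}; z = -0.5368 (taking z<0)
x = -0.0339, y = -0.0588

(-0.0339, -0.0588, -0.5368)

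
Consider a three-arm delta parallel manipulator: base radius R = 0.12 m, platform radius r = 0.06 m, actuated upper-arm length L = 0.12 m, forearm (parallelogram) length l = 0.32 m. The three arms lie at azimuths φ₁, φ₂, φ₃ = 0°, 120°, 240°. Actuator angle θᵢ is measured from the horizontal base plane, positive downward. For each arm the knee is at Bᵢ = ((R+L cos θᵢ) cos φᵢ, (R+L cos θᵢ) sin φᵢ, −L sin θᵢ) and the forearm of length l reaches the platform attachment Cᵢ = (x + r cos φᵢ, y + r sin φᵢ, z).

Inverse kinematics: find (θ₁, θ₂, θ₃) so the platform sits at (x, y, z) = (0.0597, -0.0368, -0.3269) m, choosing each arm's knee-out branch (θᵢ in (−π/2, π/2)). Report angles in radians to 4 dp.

θ₁ = 0.2616, θ₂ = 0.7850, θ₃ = 0.5231

arm 1 (φ=0.0°): x'=0.0597, y'=-0.0368
  e−x'=0.0003;  (l²−L²−(e−x')²−y'²−z²)/2L = -0.0842
  θ1 = atan2(B,A) + arccos(C/0.3269) = 0.2616
rotate P by −φ2: (-0.0617, -0.0333, -0.3269)
  A=0.1217, B=-0.3269, C=(l²−L²−A²−y'²−z²)/(2L)=-0.1450
  γ=atan2(-0.3269,0.1217)=-1.2144;  ψ=arccos(-0.4155)=1.9993;  θ2=γ+ψ≈0.7850
arm 3 (φ=240.0°): x'=0.0020, y'=0.0701
  A=0.0580, B=-0.3269, C=(l²−L²−A²−y'²−z²)/(2L)=-0.1131
  √(A²+B²)=0.3320;  θ3 = -1.3953+1.9184 ≈ 0.5231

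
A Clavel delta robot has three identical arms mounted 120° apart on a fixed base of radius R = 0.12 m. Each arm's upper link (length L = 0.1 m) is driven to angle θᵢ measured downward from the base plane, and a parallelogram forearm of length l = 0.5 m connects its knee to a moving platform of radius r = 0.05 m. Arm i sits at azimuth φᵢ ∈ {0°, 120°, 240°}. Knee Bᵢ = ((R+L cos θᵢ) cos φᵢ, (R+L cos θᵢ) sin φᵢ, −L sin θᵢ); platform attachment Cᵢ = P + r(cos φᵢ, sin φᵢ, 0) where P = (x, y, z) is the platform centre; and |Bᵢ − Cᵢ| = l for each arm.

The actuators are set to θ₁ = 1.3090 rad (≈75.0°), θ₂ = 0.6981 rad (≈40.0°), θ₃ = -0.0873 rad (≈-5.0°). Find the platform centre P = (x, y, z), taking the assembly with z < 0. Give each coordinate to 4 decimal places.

arm 1 at φ=0.0°: ρ1 = 0.0959;  O1 = (0.0959, 0.0000, -0.0966)
O2 = (0.1466·cos120.0°, 0.1466·sin120.0°, -0.0643) = (-0.0733, 0.1270, -0.0643)
φ3=240.0°: virtual centre (-0.0848, -0.1469, 0.0087), radius l
|O₂|²−|O₁|² = 0.0071;  |O₃|²−|O₁|² = 0.0103
plane₁₂: -0.3384x+0.2539y+0.0646z = 0.0071
det = 0.1912;  x = -0.0246+0.3791z,  y = -0.0048+0.2506z
sphere 1 gives Az²+Bz+C=0 with A=1.2065, B=0.0994, C=-0.2261;  B²−4AC=1.1012;  roots -0.4761, 0.3937;  negative root z = -0.4761
x = -0.2051, y = -0.1242

(-0.2051, -0.1242, -0.4761)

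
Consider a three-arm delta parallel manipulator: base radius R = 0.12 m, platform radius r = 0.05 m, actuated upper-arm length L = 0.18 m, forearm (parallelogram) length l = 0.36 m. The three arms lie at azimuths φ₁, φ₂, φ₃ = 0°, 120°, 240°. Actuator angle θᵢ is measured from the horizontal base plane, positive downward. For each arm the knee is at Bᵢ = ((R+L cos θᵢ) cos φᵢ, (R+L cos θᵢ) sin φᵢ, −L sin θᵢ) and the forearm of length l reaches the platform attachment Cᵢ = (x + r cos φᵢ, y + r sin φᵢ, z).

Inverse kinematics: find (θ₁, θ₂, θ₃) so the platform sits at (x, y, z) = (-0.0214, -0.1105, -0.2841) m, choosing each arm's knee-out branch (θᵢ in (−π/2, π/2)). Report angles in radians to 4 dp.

φ1=0.0° → target in arm frame (-0.0214, -0.1105)
  e−x'=0.0914;  (l²−L²−(e−x')²−y'²−z²)/2L = -0.0113
  γ=atan2(-0.2841,0.0914)=-1.2595;  ψ=arccos(-0.0379)=1.6088;  θ1=γ+ψ≈0.3492
arm 2 (φ=120.0°): x'=-0.0850, y'=0.0738
  A=0.1550, B=-0.2841, C=(l²−L²−A²−y'²−z²)/(2L)=-0.0361
  γ=atan2(-0.2841,0.1550)=-1.0714;  ψ=arccos(-0.1114)=1.6824;  θ2=γ+ψ≈0.6111
φ3=240.0° → target in arm frame (0.1064, 0.0367)
  A=-0.0364, B=-0.2841, C=(l²−L²−A²−y'²−z²)/(2L)=0.0384
  √(A²+B²)=0.2864;  θ3 = -1.6982+1.4364 ≈ -0.2618

θ₁ = 0.3492, θ₂ = 0.6111, θ₃ = -0.2618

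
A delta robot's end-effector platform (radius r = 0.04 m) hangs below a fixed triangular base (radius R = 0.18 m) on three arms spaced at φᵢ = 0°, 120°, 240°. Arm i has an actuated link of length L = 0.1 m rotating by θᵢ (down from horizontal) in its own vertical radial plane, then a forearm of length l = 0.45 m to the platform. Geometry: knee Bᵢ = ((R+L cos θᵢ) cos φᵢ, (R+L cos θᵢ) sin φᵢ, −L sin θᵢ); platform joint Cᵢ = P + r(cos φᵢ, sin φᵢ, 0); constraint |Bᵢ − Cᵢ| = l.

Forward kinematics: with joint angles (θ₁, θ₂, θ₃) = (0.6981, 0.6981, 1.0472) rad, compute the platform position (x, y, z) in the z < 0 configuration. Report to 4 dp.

(0.0238, 0.0412, -0.4688)

φ1=0.0°: virtual centre (0.2166, 0.0000, -0.0643), radius l
S2 = (0.2166·cos120.0°, 0.2166·sin120.0°, -0.0643) = (-0.1083, 0.1876, -0.0643)
φ3=240.0°: virtual centre (-0.0950, -0.1645, -0.0866), radius l
|S₂|²−|S₁|² = 0.0000;  |S₃|²−|S₁|² = -0.0074
linear system: -0.6498x+0.3752y = 0.0000−0.0000z; -0.6232x+-0.3291y = -0.0074−-0.0447z
det = 0.4477;  x = 0.0062+-0.0374z,  y = 0.0108+-0.0648z
sphere 1 gives Az²+Bz+C=0 with A=1.0056, B=0.1429, C=-0.1540;  B²−4AC=0.6399;  roots -0.4688, 0.3267;  negative root z = -0.4688
x = 0.0238, y = 0.0412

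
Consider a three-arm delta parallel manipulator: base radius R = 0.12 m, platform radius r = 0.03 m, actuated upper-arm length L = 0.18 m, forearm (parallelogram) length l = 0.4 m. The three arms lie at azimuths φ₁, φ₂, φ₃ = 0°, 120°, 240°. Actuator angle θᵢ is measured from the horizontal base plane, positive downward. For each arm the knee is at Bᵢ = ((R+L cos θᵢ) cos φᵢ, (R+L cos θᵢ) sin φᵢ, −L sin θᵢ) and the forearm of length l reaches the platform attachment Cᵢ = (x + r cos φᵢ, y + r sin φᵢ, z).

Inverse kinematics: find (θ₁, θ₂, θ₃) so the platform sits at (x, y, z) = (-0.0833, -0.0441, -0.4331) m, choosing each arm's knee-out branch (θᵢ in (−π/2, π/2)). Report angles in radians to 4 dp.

θ₁ = 0.9601, θ₂ = 0.6980, θ₃ = 0.4364

arm 1 (φ=0.0°): x'=-0.0833, y'=-0.0441
  e−x'=0.1733;  (l²−L²−(e−x')²−y'²−z²)/2L = -0.2554
  √(A²+B²)=0.4665;  θ1 = -1.1902+2.1502 ≈ 0.9601
rotate P by −φ2: (0.0035, 0.0942, -0.4331)
  A cos θ + B sin θ = C:  0.0865·cos θ + -0.4331·sin θ = -0.2120
  √(A²+B²)=0.4417;  θ2 = -1.3736+2.0716 ≈ 0.6980
φ3=240.0° → target in arm frame (0.0798, -0.0501)
  e−x'=0.0102;  (l²−L²−(e−x')²−y'²−z²)/2L = -0.1739
  γ=atan2(-0.4331,0.0102)=-1.5473;  ψ=arccos(-0.4013)=1.9837;  θ3=γ+ψ≈0.4364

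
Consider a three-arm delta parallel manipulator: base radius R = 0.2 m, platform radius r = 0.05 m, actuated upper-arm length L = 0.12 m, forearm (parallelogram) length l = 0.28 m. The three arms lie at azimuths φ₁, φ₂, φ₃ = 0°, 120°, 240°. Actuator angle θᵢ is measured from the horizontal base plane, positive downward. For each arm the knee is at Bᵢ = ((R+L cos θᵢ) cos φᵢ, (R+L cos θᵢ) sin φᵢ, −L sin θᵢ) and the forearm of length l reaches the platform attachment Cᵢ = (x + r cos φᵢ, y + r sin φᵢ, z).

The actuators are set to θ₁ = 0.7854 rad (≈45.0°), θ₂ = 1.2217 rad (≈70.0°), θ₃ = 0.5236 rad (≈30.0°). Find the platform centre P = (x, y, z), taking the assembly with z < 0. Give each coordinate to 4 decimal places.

(0.0110, -0.0586, -0.2426)

S1 = (0.2349·cos0.0°, 0.2349·sin0.0°, -0.0849) = (0.2349, 0.0000, -0.0849)
S2 = (0.1910·cos120.0°, 0.1910·sin120.0°, -0.1128) = (-0.0955, 0.1655, -0.1128)
φ3=240.0°: virtual centre (-0.1270, -0.2199, -0.0600), radius l
subtract pairs → two planes through P
linear system: -0.6608x+0.3309y = -0.0131−-0.0558z; -0.7236x+-0.4398y = 0.0057−0.0497z
det = 0.5301;  x = 0.0073+-0.0153z,  y = -0.0251+0.1382z
sphere 1 gives Az²+Bz+C=0 with A=1.0193, B=0.1697, C=-0.0188;  B²−4AC=0.1055;  roots -0.2426, 0.0761;  negative root z = -0.2426
x = 0.0110, y = -0.0586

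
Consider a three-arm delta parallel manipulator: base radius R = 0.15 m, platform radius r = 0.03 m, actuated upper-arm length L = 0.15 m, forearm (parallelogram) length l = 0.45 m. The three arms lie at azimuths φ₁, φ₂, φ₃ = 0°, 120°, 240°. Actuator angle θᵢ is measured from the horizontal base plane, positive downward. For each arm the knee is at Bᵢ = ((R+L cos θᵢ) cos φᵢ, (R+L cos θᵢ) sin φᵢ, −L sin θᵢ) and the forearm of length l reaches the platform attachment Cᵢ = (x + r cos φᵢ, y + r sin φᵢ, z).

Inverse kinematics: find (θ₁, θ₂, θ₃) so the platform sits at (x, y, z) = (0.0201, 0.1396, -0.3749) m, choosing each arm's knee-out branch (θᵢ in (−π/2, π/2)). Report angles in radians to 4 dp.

φ1=0.0° → target in arm frame (0.0201, 0.1396)
  A cos θ + B sin θ = C:  0.0999·cos θ + -0.3749·sin θ = 0.0333
  γ=atan2(-0.3749,0.0999)=-1.3104;  ψ=arccos(0.0858)=1.4849;  θ1=γ+ψ≈0.1746
φ2=120.0° → target in arm frame (0.1108, -0.0872)
  e−x'=0.0092;  (l²−L²−(e−x')²−y'²−z²)/2L = 0.1059
  θ2 = atan2(B,A) + arccos(C/0.3750) = -0.2618
arm 3 (φ=240.0°): x'=-0.1309, y'=-0.0524
  A=0.2509, B=-0.3749, C=(l²−L²−A²−y'²−z²)/(2L)=-0.0876
  γ=atan2(-0.3749,0.2509)=-0.9809;  ψ=arccos(-0.1941)=1.7661;  θ3=γ+ψ≈0.7852

θ₁ = 0.1746, θ₂ = -0.2618, θ₃ = 0.7852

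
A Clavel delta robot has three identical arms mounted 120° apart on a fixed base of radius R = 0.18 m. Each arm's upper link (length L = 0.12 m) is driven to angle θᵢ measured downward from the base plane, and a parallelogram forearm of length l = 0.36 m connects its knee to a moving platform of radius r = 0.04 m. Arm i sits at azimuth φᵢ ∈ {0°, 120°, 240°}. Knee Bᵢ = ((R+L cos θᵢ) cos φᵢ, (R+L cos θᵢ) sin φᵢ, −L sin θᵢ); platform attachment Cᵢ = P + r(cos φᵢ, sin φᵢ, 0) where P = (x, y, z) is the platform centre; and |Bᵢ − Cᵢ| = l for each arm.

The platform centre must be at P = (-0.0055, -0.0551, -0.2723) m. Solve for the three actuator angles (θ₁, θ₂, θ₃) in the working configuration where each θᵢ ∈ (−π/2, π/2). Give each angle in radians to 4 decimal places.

θ₁ = 0.2614, θ₂ = 0.5233, θ₃ = -0.1747

φ1=0.0° → target in arm frame (-0.0055, -0.0551)
  e−x'=0.1455;  (l²−L²−(e−x')²−y'²−z²)/2L = 0.0702
  γ=atan2(-0.2723,0.1455)=-1.0801;  ψ=arccos(0.2274)=1.3414;  θ1=γ+ψ≈0.2614
rotate P by −φ2: (-0.0450, 0.0323, -0.2723)
  A cos θ + B sin θ = C:  0.1850·cos θ + -0.2723·sin θ = 0.0241
  γ=atan2(-0.2723,0.1850)=-0.9741;  ψ=arccos(0.0734)=1.4974;  θ2=γ+ψ≈0.5233
arm 3 (φ=240.0°): x'=0.0505, y'=0.0228
  A=0.0895, B=-0.2723, C=(l²−L²−A²−y'²−z²)/(2L)=0.1355
  √(A²+B²)=0.2866;  θ3 = -1.2531+1.0785 ≈ -0.1747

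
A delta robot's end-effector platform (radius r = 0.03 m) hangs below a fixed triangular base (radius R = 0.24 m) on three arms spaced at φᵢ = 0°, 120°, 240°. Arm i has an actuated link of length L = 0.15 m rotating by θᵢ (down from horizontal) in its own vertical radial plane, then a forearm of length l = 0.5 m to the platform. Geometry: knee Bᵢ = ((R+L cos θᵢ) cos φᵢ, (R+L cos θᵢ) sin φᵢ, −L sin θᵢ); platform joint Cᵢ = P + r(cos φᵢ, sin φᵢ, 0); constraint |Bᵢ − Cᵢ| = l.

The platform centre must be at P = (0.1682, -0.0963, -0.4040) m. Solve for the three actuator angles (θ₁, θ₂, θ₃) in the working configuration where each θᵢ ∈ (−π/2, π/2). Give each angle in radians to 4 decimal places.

θ₁ = -0.3493, θ₂ = 1.3088, θ₃ = 0.6104

arm 1 (φ=0.0°): x'=0.1682, y'=-0.0963
  A cos θ + B sin θ = C:  0.0418·cos θ + -0.4040·sin θ = 0.1775
  γ=atan2(-0.4040,0.0418)=-1.4677;  ψ=arccos(0.4371)=1.1184;  θ1=γ+ψ≈-0.3493
φ2=120.0° → target in arm frame (-0.1675, -0.0975)
  A cos θ + B sin θ = C:  0.3775·cos θ + -0.4040·sin θ = -0.2924
  γ=atan2(-0.4040,0.3775)=-0.8193;  ψ=arccos(-0.5289)=2.1281;  θ2=γ+ψ≈1.3088
arm 3 (φ=240.0°): x'=-0.0007, y'=0.1938
  A cos θ + B sin θ = C:  0.2107·cos θ + -0.4040·sin θ = -0.0589
  √(A²+B²)=0.4556;  θ3 = -1.0901+1.7005 ≈ 0.6104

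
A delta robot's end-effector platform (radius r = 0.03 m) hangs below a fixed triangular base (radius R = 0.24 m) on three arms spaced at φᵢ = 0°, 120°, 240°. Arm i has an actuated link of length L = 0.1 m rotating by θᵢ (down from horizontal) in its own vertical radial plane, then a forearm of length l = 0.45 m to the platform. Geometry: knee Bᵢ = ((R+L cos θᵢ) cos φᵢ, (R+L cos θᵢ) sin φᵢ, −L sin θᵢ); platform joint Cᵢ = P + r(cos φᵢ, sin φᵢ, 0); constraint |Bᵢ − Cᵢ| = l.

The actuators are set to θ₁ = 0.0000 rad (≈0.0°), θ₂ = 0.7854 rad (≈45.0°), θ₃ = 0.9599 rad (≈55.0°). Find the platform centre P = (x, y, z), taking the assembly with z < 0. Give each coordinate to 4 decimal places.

arm 1 at φ=0.0°: ρ1 = 0.3100;  S1 = (0.3100, 0.0000, 0.0000)
arm 2 at φ=120.0°: ρ2 = 0.2807;  S2 = (-0.1404, 0.2431, -0.0707)
S3 = (0.2674·cos240.0°, 0.2674·sin240.0°, -0.0819) = (-0.1337, -0.2315, -0.0819)
eliminate P² terms by subtracting sphere 1 from 2 and 3
[-0.9007 0.4862 -0.1414]·P = -0.0123;  [-0.8874 -0.4631 -0.1638]·P = -0.0179
Cramer: x(z) = 0.0170-0.1711z;  y(z) = 0.0061-0.0260z
into |P−S₁|² = l²: 1.0299z² + 0.0999z + -0.1166 = 0;  Δ = 0.4903;  z = -0.3885 or 0.2914 → z<0 root = -0.3885
x = 0.0834, y = 0.0162

(0.0834, 0.0162, -0.3885)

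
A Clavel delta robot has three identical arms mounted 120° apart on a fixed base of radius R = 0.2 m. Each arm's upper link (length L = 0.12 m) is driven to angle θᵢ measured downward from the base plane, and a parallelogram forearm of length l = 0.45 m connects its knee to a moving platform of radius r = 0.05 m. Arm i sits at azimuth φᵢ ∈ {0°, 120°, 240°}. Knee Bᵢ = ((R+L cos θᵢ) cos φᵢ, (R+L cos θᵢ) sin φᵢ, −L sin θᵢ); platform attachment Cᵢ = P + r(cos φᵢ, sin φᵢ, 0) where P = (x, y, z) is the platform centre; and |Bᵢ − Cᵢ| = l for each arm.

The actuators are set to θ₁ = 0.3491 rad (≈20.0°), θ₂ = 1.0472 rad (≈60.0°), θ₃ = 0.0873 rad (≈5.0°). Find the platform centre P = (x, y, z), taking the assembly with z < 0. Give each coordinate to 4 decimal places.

φ1=0.0°: virtual centre (0.2628, 0.0000, -0.0410), radius l
φ2=120.0°: virtual centre (-0.1050, 0.1819, -0.1039), radius l
φ3=240.0°: virtual centre (-0.1348, -0.2334, -0.0105), radius l
eliminate P² terms by subtracting sphere 1 from 2 and 3
plane₁₂: -0.7355x+0.3637y+-0.1258z = -0.0158
det = 0.6326;  x = 0.0105+-0.0576z,  y = -0.0223+0.2292z
quadratic in z: (1.0558)z²+(0.1010)z+(-0.1367)=0, √Δ=0.7665 → z ∈ {-0.4108, 0.3152}; z = -0.4108 (taking z<0)
x = 0.0342, y = -0.1164

(0.0342, -0.1164, -0.4108)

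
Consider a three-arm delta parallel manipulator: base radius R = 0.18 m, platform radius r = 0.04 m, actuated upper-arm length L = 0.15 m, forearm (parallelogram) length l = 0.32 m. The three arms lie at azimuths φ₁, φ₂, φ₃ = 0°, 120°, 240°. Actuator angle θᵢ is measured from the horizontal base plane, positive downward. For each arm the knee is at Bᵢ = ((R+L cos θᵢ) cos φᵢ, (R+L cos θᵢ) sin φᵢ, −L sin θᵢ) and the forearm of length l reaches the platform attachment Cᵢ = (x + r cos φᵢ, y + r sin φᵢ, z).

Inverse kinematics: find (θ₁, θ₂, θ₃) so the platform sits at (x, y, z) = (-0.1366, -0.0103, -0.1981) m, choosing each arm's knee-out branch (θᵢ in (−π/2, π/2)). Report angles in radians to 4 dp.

φ1=0.0° → target in arm frame (-0.1366, -0.0103)
  e−x'=0.2766;  (l²−L²−(e−x')²−y'²−z²)/2L = -0.1199
  γ=atan2(-0.1981,0.2766)=-0.6215;  ψ=arccos(-0.3523)=1.9308;  θ1=γ+ψ≈1.3093
rotate P by −φ2: (0.0594, 0.1234, -0.1981)
  e−x'=0.0806;  (l²−L²−(e−x')²−y'²−z²)/2L = 0.0631
  √(A²+B²)=0.2139;  θ2 = -1.1843+1.2715 ≈ 0.0872
arm 3 (φ=240.0°): x'=0.0772, y'=-0.1131
  e−x'=0.0628;  (l²−L²−(e−x')²−y'²−z²)/2L = 0.0797
  θ3 = atan2(B,A) + arccos(C/0.2078) = -0.0868

θ₁ = 1.3093, θ₂ = 0.0872, θ₃ = -0.0868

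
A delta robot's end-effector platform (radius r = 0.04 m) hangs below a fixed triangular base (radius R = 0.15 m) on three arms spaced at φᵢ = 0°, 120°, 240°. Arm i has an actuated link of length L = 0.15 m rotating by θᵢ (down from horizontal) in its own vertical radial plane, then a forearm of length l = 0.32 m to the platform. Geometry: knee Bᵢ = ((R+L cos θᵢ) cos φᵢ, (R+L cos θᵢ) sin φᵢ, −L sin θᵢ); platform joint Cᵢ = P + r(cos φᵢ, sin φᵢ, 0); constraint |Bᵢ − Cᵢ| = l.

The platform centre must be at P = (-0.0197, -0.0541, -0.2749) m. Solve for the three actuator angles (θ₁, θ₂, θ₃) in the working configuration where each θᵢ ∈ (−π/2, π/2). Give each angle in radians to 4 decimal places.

θ₁ = 0.6107, θ₂ = 0.6981, θ₃ = 0.1750

φ1=0.0° → target in arm frame (-0.0197, -0.0541)
  A cos θ + B sin θ = C:  0.1297·cos θ + -0.2749·sin θ = -0.0514
  √(A²+B²)=0.3040;  θ1 = -1.1300+1.7407 ≈ 0.6107
rotate P by −φ2: (-0.0370, 0.0441, -0.2749)
  A=0.1470, B=-0.2749, C=(l²−L²−A²−y'²−z²)/(2L)=-0.0641
  √(A²+B²)=0.3117;  θ2 = -1.0797+1.7778 ≈ 0.6981
φ3=240.0° → target in arm frame (0.0567, 0.0100)
  e−x'=0.0533;  (l²−L²−(e−x')²−y'²−z²)/2L = 0.0046
  γ=atan2(-0.2749,0.0533)=-1.3793;  ψ=arccos(0.0165)=1.5543;  θ3=γ+ψ≈0.1750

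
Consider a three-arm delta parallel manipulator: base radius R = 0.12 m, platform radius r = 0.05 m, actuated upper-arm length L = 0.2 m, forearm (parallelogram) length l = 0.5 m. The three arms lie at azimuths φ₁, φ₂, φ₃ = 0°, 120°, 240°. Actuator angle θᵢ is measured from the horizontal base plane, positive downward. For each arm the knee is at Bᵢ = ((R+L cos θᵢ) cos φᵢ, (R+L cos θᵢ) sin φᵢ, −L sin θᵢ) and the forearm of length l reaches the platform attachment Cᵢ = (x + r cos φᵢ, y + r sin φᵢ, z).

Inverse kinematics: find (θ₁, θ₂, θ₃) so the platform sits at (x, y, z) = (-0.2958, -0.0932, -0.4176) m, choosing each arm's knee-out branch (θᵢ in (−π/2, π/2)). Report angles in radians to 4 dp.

φ1=0.0° → target in arm frame (-0.2958, -0.0932)
  A=0.3658, B=-0.4176, C=(l²−L²−A²−y'²−z²)/(2L)=-0.2672
  θ1 = atan2(B,A) + arccos(C/0.5552) = 1.2215
arm 2 (φ=120.0°): x'=0.0672, y'=0.3028
  e−x'=0.0028;  (l²−L²−(e−x')²−y'²−z²)/2L = -0.1402
  θ2 = atan2(B,A) + arccos(C/0.4176) = 0.3490
φ3=240.0° → target in arm frame (0.2286, -0.2096)
  e−x'=-0.1586;  (l²−L²−(e−x')²−y'²−z²)/2L = -0.0837
  γ=atan2(-0.4176,-0.1586)=-1.9338;  ψ=arccos(-0.1873)=1.7592;  θ3=γ+ψ≈-0.1746

θ₁ = 1.2215, θ₂ = 0.3490, θ₃ = -0.1746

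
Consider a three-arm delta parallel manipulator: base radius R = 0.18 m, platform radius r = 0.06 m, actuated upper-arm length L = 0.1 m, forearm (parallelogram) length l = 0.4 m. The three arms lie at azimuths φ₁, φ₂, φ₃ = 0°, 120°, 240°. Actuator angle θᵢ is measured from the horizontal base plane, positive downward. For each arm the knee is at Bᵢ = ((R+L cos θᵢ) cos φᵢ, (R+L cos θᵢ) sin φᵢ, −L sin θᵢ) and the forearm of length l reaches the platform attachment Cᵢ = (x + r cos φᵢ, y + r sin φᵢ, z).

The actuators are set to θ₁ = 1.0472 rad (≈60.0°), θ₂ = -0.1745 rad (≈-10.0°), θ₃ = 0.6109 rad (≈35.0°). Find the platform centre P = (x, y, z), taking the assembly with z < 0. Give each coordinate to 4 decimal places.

centre 1 = (0.1700·cos0.0°, 0.1700·sin0.0°, -0.0866) = (0.1700, 0.0000, -0.0866)
φ2=120.0°: virtual centre (-0.1092, 0.1892, 0.0174), radius l
arm 3 at φ=240.0°: e+L cos θ3 = 0.2019;  centre 3 = (-0.1010, -0.1749, -0.0574)
eliminate P² terms by subtracting sphere 1 from 2 and 3
[-0.5585 0.3784 0.2079]·P = 0.0116;  [-0.5419 -0.3497 0.0585]·P = 0.0077
Cramer: x(z) = -0.0174+0.2369z;  y(z) = 0.0051-0.1998z
quadratic in z: (1.0961)z²+(0.0824)z+(-0.1174)=0, √Δ=0.7220 → z ∈ {-0.3670, 0.2918}; z = -0.3670 (taking z<0)
x = -0.1043, y = 0.0784

(-0.1043, 0.0784, -0.3670)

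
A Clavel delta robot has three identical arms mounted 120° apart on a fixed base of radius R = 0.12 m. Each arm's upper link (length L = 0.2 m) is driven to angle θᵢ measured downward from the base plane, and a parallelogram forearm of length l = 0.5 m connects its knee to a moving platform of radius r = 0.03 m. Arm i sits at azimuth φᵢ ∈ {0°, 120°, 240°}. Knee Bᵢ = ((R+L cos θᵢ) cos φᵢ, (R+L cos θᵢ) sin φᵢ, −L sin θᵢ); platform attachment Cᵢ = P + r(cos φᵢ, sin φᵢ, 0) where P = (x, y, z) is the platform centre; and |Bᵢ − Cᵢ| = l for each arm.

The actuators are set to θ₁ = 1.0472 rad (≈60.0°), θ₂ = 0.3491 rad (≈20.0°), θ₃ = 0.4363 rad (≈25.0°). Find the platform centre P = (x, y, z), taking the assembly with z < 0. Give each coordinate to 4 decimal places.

O1 = (0.1900·cos0.0°, 0.1900·sin0.0°, -0.1732) = (0.1900, 0.0000, -0.1732)
φ2=120.0°: virtual centre (-0.1390, 0.2407, -0.0684), radius l
O3 = (0.2713·cos240.0°, 0.2713·sin240.0°, -0.0845) = (-0.1356, -0.2349, -0.0845)
|O₂|²−|O₁|² = 0.0158;  |O₃|²−|O₁|² = 0.0146
plane₁₂: -0.6579x+0.4814y+0.2096z = 0.0158
Cramer: x(z) = -0.0233+0.2953z;  y(z) = 0.0011-0.0318z
into |P−O₁|² = l²: 1.0882z² + 0.2204z + -0.1745 = 0;  Δ = 0.8082;  z = -0.5143 or 0.3118 → z<0 root = -0.5143
x = -0.1751, y = 0.0175

(-0.1751, 0.0175, -0.5143)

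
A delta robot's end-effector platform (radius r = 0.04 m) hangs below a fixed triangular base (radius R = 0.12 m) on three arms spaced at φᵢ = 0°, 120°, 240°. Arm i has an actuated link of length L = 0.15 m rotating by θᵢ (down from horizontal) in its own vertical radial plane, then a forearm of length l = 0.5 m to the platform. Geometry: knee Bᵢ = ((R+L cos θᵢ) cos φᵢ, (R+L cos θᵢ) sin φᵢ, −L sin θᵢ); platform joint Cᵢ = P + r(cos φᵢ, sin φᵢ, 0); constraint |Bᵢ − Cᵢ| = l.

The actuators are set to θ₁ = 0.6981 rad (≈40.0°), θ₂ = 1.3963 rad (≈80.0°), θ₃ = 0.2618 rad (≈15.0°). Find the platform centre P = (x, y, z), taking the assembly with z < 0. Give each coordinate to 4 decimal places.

arm 1 at φ=0.0°: ρ1 = 0.1949;  O1 = (0.1949, 0.0000, -0.0964)
φ2=120.0°: virtual centre (-0.0530, 0.0918, -0.1477), radius l
O3 = (0.2249·cos240.0°, 0.2249·sin240.0°, -0.0388) = (-0.1124, -0.1948, -0.0388)
eliminate P² terms by subtracting sphere 1 from 2 and 3
[-0.4959 0.1837 -0.1026]·P = -0.0142;  [-0.6147 -0.3895 0.1152]·P = 0.0048
det = 0.3061;  x = 0.0152+-0.0615z,  y = -0.0363+0.3927z
quadratic in z: (1.1580)z²+(0.1864)z+(-0.2071)=0, √Δ=0.9970 → z ∈ {-0.5110, 0.3500}; z = -0.5110 (taking z<0)
x = 0.0466, y = -0.2370

(0.0466, -0.2370, -0.5110)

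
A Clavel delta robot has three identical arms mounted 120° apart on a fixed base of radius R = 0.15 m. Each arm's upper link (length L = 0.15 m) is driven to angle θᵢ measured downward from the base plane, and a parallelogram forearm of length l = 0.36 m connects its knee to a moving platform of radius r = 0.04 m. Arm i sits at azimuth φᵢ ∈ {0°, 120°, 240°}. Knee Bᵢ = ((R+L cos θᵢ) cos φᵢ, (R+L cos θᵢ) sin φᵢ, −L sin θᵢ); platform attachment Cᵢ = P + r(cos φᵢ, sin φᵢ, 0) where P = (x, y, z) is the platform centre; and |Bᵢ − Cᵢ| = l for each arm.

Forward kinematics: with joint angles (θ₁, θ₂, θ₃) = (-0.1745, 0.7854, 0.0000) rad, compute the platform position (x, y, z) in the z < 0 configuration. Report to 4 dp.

φ1=0.0°: virtual centre (0.2577, 0.0000, 0.0260), radius l
φ2=120.0°: virtual centre (-0.1080, 0.1871, -0.1061), radius l
S3 = (0.2600·cos240.0°, 0.2600·sin240.0°, 0.0000) = (-0.1300, -0.2252, 0.0000)
subtract pairs → two planes through P
[-0.7315 0.3742 -0.2642]·P = -0.0092;  [-0.7754 -0.4503 -0.0521]·P = 0.0005
det = 0.6196;  x = 0.0064+-0.2235z,  y = -0.0121+0.2692z
sphere 1 gives Az²+Bz+C=0 with A=1.1224, B=0.0538, C=-0.0656;  B²−4AC=0.2974;  roots -0.2669, 0.2190;  negative root z = -0.2669
x = 0.0660, y = -0.0839

(0.0660, -0.0839, -0.2669)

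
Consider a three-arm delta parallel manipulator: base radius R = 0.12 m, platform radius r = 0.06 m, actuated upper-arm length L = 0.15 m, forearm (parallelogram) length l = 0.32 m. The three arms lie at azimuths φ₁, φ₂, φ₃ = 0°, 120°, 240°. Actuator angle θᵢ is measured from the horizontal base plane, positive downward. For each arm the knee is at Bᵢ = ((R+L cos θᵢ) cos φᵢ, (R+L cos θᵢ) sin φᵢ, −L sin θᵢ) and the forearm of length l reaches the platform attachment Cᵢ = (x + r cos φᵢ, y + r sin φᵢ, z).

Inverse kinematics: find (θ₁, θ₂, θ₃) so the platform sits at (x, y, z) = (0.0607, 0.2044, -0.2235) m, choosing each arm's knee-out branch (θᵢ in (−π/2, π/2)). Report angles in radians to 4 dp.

arm 1 (φ=0.0°): x'=0.0607, y'=0.2044
  e−x'=-0.0007;  (l²−L²−(e−x')²−y'²−z²)/2L = -0.0394
  √(A²+B²)=0.2235;  θ1 = -1.5739+1.7482 ≈ 0.1743
rotate P by −φ2: (0.1467, -0.1548, -0.2235)
  A cos θ + B sin θ = C:  -0.0867·cos θ + -0.2235·sin θ = -0.0051
  θ2 = atan2(B,A) + arccos(C/0.2397) = -0.3488
arm 3 (φ=240.0°): x'=-0.2074, y'=-0.0496
  e−x'=0.2674;  (l²−L²−(e−x')²−y'²−z²)/2L = -0.1467
  θ3 = atan2(B,A) + arccos(C/0.3485) = 1.3089

θ₁ = 0.1743, θ₂ = -0.3488, θ₃ = 1.3089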